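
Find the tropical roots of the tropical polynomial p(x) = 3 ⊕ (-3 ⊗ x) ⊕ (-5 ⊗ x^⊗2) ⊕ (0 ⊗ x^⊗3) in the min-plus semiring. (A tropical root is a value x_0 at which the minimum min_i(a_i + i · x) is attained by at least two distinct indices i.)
Roots: {-5, 2, 6}

Each tropical root is a break point of the lower envelope of the lines y = a_i + i · x (there are 4 lines, with slopes 0, 1, ..., 3). Only the lines that attain the minimum somewhere contribute to roots; other lines are dominated. Here the surviving (envelope) indices are i = 3, i = 2, i = 1, i = 0.
Intersections between consecutive envelope lines give the roots: for adjacent envelope indices i < j the intersection is x = (a_i − a_j) / (j − i). Reading off the sorted break points: {-5, 2, 6}.
Verification: at each break x_0, at least two indices attain the minimum of min_i(a_i + i · x_0).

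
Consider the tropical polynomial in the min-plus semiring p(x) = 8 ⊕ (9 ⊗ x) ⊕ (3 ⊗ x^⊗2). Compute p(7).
p(7) = 8

A tropical monomial a ⊗ x^⊗i evaluates to a + i · x. Evaluating each term at x = 7:
  Term 0 contributes 8 + 0 · 7 = 8
  Term 1 contributes 9 + 1 · 7 = 16
  Term 2 contributes 3 + 2 · 7 = 17
p(7) = ⊕ of these = min[8, 16, 17] = 8.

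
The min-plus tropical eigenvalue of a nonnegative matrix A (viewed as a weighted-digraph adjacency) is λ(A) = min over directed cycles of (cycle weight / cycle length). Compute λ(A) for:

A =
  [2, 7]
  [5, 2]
λ(A) = 2

Enumerate directed cycles and compute their means (weight / length). Sample:
  cycle 0 → 0: weight = 2, length = 1, mean = 2/1 ≈ 2.000
  cycle 1 → 1: weight = 2, length = 1, mean = 2/1 ≈ 2.000
  cycle 0 → 1 → 0: weight = 12, length = 2, mean = 12/2 ≈ 6.000
  cycle 1 → 0 → 1: weight = 12, length = 2, mean = 12/2 ≈ 6.000
Minimum mean = 2.000, attained e.g. along the cycle 0 → 0 with weight 2 and length 1. So λ(A) = 2/1 = 2.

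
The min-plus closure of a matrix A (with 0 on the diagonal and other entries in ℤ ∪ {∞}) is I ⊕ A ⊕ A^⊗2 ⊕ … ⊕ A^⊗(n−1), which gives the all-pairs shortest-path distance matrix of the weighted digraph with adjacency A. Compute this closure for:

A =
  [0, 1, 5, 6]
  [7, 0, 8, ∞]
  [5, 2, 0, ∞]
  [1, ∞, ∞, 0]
Closure =
  [0, 1, 5, 6]
  [7, 0, 8, 13]
  [5, 2, 0, 11]
  [1, 2, 6, 0]

This is the Floyd-Warshall all-pairs shortest-path computation. For each intermediate vertex k = 0, 1, …, 3, update dist[i][j] ← min(dist[i][j], dist[i][k] + dist[k][j]). The final matrix gives, for each (i, j), the minimum total weight of any directed path from i to j (possibly empty when i = j).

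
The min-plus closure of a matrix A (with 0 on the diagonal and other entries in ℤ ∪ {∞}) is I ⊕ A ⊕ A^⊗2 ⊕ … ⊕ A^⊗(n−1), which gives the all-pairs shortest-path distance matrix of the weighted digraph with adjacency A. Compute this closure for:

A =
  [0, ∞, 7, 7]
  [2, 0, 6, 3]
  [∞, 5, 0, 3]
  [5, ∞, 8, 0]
Closure =
  [0, 12, 7, 7]
  [2, 0, 6, 3]
  [7, 5, 0, 3]
  [5, 13, 8, 0]

This is the Floyd-Warshall all-pairs shortest-path computation. For each intermediate vertex k = 0, 1, …, 3, update dist[i][j] ← min(dist[i][j], dist[i][k] + dist[k][j]). The final matrix gives, for each (i, j), the minimum total weight of any directed path from i to j (possibly empty when i = j).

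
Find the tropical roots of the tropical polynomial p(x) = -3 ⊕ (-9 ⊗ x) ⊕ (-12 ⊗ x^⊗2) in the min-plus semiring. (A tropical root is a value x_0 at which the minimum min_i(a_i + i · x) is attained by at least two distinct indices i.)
Roots: {3, 6}

Each tropical root is a break point of the lower envelope of the lines y = a_i + i · x (there are 3 lines, with slopes 0, 1, ..., 2). Only the lines that attain the minimum somewhere contribute to roots; other lines are dominated. Here the surviving (envelope) indices are i = 2, i = 1, i = 0.
Intersections between consecutive envelope lines give the roots: for adjacent envelope indices i < j the intersection is x = (a_i − a_j) / (j − i). Reading off the sorted break points: {3, 6}.
Verification: at each break x_0, at least two indices attain the minimum of min_i(a_i + i · x_0).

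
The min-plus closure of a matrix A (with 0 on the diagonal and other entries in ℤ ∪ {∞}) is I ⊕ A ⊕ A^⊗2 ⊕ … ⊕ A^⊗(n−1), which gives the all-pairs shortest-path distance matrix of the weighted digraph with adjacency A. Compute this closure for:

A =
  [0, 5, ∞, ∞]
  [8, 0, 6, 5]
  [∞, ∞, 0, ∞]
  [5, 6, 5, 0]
Closure =
  [0, 5, 11, 10]
  [8, 0, 6, 5]
  [∞, ∞, 0, ∞]
  [5, 6, 5, 0]

This is the Floyd-Warshall all-pairs shortest-path computation. For each intermediate vertex k = 0, 1, …, 3, update dist[i][j] ← min(dist[i][j], dist[i][k] + dist[k][j]). The final matrix gives, for each (i, j), the minimum total weight of any directed path from i to j (possibly empty when i = j).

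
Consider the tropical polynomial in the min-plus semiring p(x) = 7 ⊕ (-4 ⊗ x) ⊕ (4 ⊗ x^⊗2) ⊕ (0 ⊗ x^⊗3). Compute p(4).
p(4) = 0

A tropical monomial a ⊗ x^⊗i evaluates to a + i · x. Evaluating each term at x = 4:
  Term 0 contributes 7 + 0 · 4 = 7
  Term 1 contributes -4 + 1 · 4 = 0
  Term 2 contributes 4 + 2 · 4 = 12
  Term 3 contributes 0 + 3 · 4 = 12
p(4) = ⊕ of these = min[7, 0, 12, 12] = 0.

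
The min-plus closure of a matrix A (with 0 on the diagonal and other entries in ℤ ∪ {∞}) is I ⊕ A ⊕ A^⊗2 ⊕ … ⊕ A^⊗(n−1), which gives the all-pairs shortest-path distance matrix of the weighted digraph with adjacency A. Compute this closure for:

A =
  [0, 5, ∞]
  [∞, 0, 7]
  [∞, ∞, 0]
Closure =
  [0, 5, 12]
  [∞, 0, 7]
  [∞, ∞, 0]

This is the Floyd-Warshall all-pairs shortest-path computation. For each intermediate vertex k = 0, 1, …, 2, update dist[i][j] ← min(dist[i][j], dist[i][k] + dist[k][j]). The final matrix gives, for each (i, j), the minimum total weight of any directed path from i to j (possibly empty when i = j).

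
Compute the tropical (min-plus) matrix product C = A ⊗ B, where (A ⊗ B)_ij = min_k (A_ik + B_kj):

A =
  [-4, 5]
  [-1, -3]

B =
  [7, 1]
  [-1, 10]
A ⊗ B =
  [3, -3]
  [-4, 0]

Apply the min-plus product entry-by-entry:
  C[0][0] = min over k of (A[0][0] + B[0][0] = -4 + 7 = 3, A[0][1] + B[1][0] = 5 + -1 = 4) = 3 (attained at k = 0)
  C[0][1] = min over k of (A[0][0] + B[0][1] = -4 + 1 = -3, A[0][1] + B[1][1] = 5 + 10 = 15) = -3 (attained at k = 0)
  C[1][0] = min over k of (A[1][0] + B[0][0] = -1 + 7 = 6, A[1][1] + B[1][0] = -3 + -1 = -4) = -4 (attained at k = 1)
  C[1][1] = min over k of (A[1][0] + B[0][1] = -1 + 1 = 0, A[1][1] + B[1][1] = -3 + 10 = 7) = 0 (attained at k = 0)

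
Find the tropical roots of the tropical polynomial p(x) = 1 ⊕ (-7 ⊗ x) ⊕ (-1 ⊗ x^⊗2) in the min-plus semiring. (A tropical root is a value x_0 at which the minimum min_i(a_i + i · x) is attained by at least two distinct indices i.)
Roots: {-6, 8}

Each tropical root is a break point of the lower envelope of the lines y = a_i + i · x (there are 3 lines, with slopes 0, 1, ..., 2). Only the lines that attain the minimum somewhere contribute to roots; other lines are dominated. Here the surviving (envelope) indices are i = 2, i = 1, i = 0.
Intersections between consecutive envelope lines give the roots: for adjacent envelope indices i < j the intersection is x = (a_i − a_j) / (j − i). Reading off the sorted break points: {-6, 8}.
Verification: at each break x_0, at least two indices attain the minimum of min_i(a_i + i · x_0).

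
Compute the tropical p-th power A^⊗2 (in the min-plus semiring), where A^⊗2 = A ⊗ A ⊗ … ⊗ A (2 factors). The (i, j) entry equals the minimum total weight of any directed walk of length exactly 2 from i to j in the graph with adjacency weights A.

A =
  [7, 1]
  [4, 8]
A^⊗2 =
  [5, 8]
  [11, 5]

Each entry (A^⊗2)_ij equals the minimum over all length-2 walks i = v_0 → v_1 → … → v_2 = j of Σ_t A[v_t][v_{t+1}]. For example, for (i, j) = (0, 1) we minimise over 2 possible intermediate vertex sequences; the minimum is 8, attained along the walk 0 → 0 → 1.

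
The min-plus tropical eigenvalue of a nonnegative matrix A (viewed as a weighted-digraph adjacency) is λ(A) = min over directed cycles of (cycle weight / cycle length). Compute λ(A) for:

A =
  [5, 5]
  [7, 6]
λ(A) = 5

Enumerate directed cycles and compute their means (weight / length). Sample:
  cycle 0 → 0: weight = 5, length = 1, mean = 5/1 ≈ 5.000
  cycle 1 → 1: weight = 6, length = 1, mean = 6/1 ≈ 6.000
  cycle 0 → 1 → 0: weight = 12, length = 2, mean = 12/2 ≈ 6.000
  cycle 1 → 0 → 1: weight = 12, length = 2, mean = 12/2 ≈ 6.000
Minimum mean = 5.000, attained e.g. along the cycle 0 → 0 with weight 5 and length 1. So λ(A) = 5/1 = 5.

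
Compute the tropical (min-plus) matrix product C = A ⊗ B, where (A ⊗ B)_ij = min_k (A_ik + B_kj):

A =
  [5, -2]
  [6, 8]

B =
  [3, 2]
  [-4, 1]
A ⊗ B =
  [-6, -1]
  [4, 8]

Apply the min-plus product entry-by-entry:
  C[0][0] = min over k of (A[0][0] + B[0][0] = 5 + 3 = 8, A[0][1] + B[1][0] = -2 + -4 = -6) = -6 (attained at k = 1)
  C[0][1] = min over k of (A[0][0] + B[0][1] = 5 + 2 = 7, A[0][1] + B[1][1] = -2 + 1 = -1) = -1 (attained at k = 1)
  C[1][0] = min over k of (A[1][0] + B[0][0] = 6 + 3 = 9, A[1][1] + B[1][0] = 8 + -4 = 4) = 4 (attained at k = 1)
  C[1][1] = min over k of (A[1][0] + B[0][1] = 6 + 2 = 8, A[1][1] + B[1][1] = 8 + 1 = 9) = 8 (attained at k = 0)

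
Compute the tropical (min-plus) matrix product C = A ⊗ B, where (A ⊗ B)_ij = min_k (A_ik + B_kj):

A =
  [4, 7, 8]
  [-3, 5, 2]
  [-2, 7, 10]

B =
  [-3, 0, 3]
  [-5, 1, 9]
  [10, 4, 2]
A ⊗ B =
  [1, 4, 7]
  [-6, -3, 0]
  [-5, -2, 1]

Apply the min-plus product entry-by-entry:
  C[0][0] = min over k of (A[0][0] + B[0][0] = 4 + -3 = 1, A[0][1] + B[1][0] = 7 + -5 = 2, A[0][2] + B[2][0] = 8 + 10 = 18) = 1 (attained at k = 0)
  C[0][1] = min over k of (A[0][0] + B[0][1] = 4 + 0 = 4, A[0][1] + B[1][1] = 7 + 1 = 8, A[0][2] + B[2][1] = 8 + 4 = 12) = 4 (attained at k = 0)
  C[0][2] = min over k of (A[0][0] + B[0][2] = 4 + 3 = 7, A[0][1] + B[1][2] = 7 + 9 = 16, A[0][2] + B[2][2] = 8 + 2 = 10) = 7 (attained at k = 0)
  C[1][0] = min over k of (A[1][0] + B[0][0] = -3 + -3 = -6, A[1][1] + B[1][0] = 5 + -5 = 0, A[1][2] + B[2][0] = 2 + 10 = 12) = -6 (attained at k = 0)
  C[1][1] = min over k of (A[1][0] + B[0][1] = -3 + 0 = -3, A[1][1] + B[1][1] = 5 + 1 = 6, A[1][2] + B[2][1] = 2 + 4 = 6) = -3 (attained at k = 0)
  C[1][2] = min over k of (A[1][0] + B[0][2] = -3 + 3 = 0, A[1][1] + B[1][2] = 5 + 9 = 14, A[1][2] + B[2][2] = 2 + 2 = 4) = 0 (attained at k = 0)
  C[2][0] = min over k of (A[2][0] + B[0][0] = -2 + -3 = -5, A[2][1] + B[1][0] = 7 + -5 = 2, A[2][2] + B[2][0] = 10 + 10 = 20) = -5 (attained at k = 0)
  C[2][1] = min over k of (A[2][0] + B[0][1] = -2 + 0 = -2, A[2][1] + B[1][1] = 7 + 1 = 8, A[2][2] + B[2][1] = 10 + 4 = 14) = -2 (attained at k = 0)
  C[2][2] = min over k of (A[2][0] + B[0][2] = -2 + 3 = 1, A[2][1] + B[1][2] = 7 + 9 = 16, A[2][2] + B[2][2] = 10 + 2 = 12) = 1 (attained at k = 0)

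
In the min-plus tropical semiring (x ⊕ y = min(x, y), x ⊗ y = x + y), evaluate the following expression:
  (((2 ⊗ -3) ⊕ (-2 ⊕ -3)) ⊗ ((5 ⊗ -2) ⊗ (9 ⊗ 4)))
(((2 ⊗ -3) ⊕ (-2 ⊕ -3)) ⊗ ((5 ⊗ -2) ⊗ (9 ⊗ 4))) = 13

Expand innermost to outermost. Recall ⊕ takes the minimum of its arguments and ⊗ takes their sum. Working out the expression (((2 ⊗ -3) ⊕ (-2 ⊕ -3)) ⊗ ((5 ⊗ -2) ⊗ (9 ⊗ 4))) gives 13.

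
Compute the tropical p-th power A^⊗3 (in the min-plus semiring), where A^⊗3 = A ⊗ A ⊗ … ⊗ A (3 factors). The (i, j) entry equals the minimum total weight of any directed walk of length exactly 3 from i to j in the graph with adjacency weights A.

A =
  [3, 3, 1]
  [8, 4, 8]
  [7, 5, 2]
A^⊗3 =
  [9, 8, 5]
  [14, 12, 11]
  [11, 9, 6]

Each entry (A^⊗3)_ij equals the minimum over all length-3 walks i = v_0 → v_1 → … → v_3 = j of Σ_t A[v_t][v_{t+1}]. For example, for (i, j) = (0, 2) we minimise over 9 possible intermediate vertex sequences; the minimum is 5, attained along the walk 0 → 2 → 2 → 2.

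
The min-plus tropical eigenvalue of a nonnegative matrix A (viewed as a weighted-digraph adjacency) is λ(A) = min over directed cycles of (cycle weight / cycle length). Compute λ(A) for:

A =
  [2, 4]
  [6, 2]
λ(A) = 2

Enumerate directed cycles and compute their means (weight / length). Sample:
  cycle 0 → 0: weight = 2, length = 1, mean = 2/1 ≈ 2.000
  cycle 1 → 1: weight = 2, length = 1, mean = 2/1 ≈ 2.000
  cycle 0 → 1 → 0: weight = 10, length = 2, mean = 10/2 ≈ 5.000
  cycle 1 → 0 → 1: weight = 10, length = 2, mean = 10/2 ≈ 5.000
Minimum mean = 2.000, attained e.g. along the cycle 0 → 0 with weight 2 and length 1. So λ(A) = 2/1 = 2.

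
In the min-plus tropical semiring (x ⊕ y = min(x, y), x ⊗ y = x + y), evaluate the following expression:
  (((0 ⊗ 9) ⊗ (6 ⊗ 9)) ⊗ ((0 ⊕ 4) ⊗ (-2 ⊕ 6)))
(((0 ⊗ 9) ⊗ (6 ⊗ 9)) ⊗ ((0 ⊕ 4) ⊗ (-2 ⊕ 6))) = 22

Expand innermost to outermost. Recall ⊕ takes the minimum of its arguments and ⊗ takes their sum. Working out the expression (((0 ⊗ 9) ⊗ (6 ⊗ 9)) ⊗ ((0 ⊕ 4) ⊗ (-2 ⊕ 6))) gives 22.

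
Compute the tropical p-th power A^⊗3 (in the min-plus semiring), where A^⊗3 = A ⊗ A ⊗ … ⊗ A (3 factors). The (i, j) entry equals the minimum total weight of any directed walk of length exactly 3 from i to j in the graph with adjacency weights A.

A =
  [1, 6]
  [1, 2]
A^⊗3 =
  [3, 8]
  [3, 6]

Each entry (A^⊗3)_ij equals the minimum over all length-3 walks i = v_0 → v_1 → … → v_3 = j of Σ_t A[v_t][v_{t+1}]. For example, for (i, j) = (0, 1) we minimise over 4 possible intermediate vertex sequences; the minimum is 8, attained along the walk 0 → 0 → 0 → 1.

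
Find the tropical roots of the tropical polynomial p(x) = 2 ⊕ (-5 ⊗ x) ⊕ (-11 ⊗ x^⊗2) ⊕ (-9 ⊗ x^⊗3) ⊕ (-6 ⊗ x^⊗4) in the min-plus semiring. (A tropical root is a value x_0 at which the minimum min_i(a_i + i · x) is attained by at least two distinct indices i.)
Roots: {-3, -2, 6, 7}

Each tropical root is a break point of the lower envelope of the lines y = a_i + i · x (there are 5 lines, with slopes 0, 1, ..., 4). Only the lines that attain the minimum somewhere contribute to roots; other lines are dominated. Here the surviving (envelope) indices are i = 4, i = 3, i = 2, i = 1, i = 0.
Intersections between consecutive envelope lines give the roots: for adjacent envelope indices i < j the intersection is x = (a_i − a_j) / (j − i). Reading off the sorted break points: {-3, -2, 6, 7}.
Verification: at each break x_0, at least two indices attain the minimum of min_i(a_i + i · x_0).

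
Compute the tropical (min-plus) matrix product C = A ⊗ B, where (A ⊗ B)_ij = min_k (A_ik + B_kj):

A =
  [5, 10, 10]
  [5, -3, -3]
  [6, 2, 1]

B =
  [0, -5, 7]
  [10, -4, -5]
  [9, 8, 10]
A ⊗ B =
  [5, 0, 5]
  [5, -7, -8]
  [6, -2, -3]

Apply the min-plus product entry-by-entry:
  C[0][0] = min over k of (A[0][0] + B[0][0] = 5 + 0 = 5, A[0][1] + B[1][0] = 10 + 10 = 20, A[0][2] + B[2][0] = 10 + 9 = 19) = 5 (attained at k = 0)
  C[0][1] = min over k of (A[0][0] + B[0][1] = 5 + -5 = 0, A[0][1] + B[1][1] = 10 + -4 = 6, A[0][2] + B[2][1] = 10 + 8 = 18) = 0 (attained at k = 0)
  C[0][2] = min over k of (A[0][0] + B[0][2] = 5 + 7 = 12, A[0][1] + B[1][2] = 10 + -5 = 5, A[0][2] + B[2][2] = 10 + 10 = 20) = 5 (attained at k = 1)
  C[1][0] = min over k of (A[1][0] + B[0][0] = 5 + 0 = 5, A[1][1] + B[1][0] = -3 + 10 = 7, A[1][2] + B[2][0] = -3 + 9 = 6) = 5 (attained at k = 0)
  C[1][1] = min over k of (A[1][0] + B[0][1] = 5 + -5 = 0, A[1][1] + B[1][1] = -3 + -4 = -7, A[1][2] + B[2][1] = -3 + 8 = 5) = -7 (attained at k = 1)
  C[1][2] = min over k of (A[1][0] + B[0][2] = 5 + 7 = 12, A[1][1] + B[1][2] = -3 + -5 = -8, A[1][2] + B[2][2] = -3 + 10 = 7) = -8 (attained at k = 1)
  C[2][0] = min over k of (A[2][0] + B[0][0] = 6 + 0 = 6, A[2][1] + B[1][0] = 2 + 10 = 12, A[2][2] + B[2][0] = 1 + 9 = 10) = 6 (attained at k = 0)
  C[2][1] = min over k of (A[2][0] + B[0][1] = 6 + -5 = 1, A[2][1] + B[1][1] = 2 + -4 = -2, A[2][2] + B[2][1] = 1 + 8 = 9) = -2 (attained at k = 1)
  C[2][2] = min over k of (A[2][0] + B[0][2] = 6 + 7 = 13, A[2][1] + B[1][2] = 2 + -5 = -3, A[2][2] + B[2][2] = 1 + 10 = 11) = -3 (attained at k = 1)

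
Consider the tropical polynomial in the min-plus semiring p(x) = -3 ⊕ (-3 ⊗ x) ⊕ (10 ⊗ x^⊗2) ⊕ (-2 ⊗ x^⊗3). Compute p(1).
p(1) = -3

A tropical monomial a ⊗ x^⊗i evaluates to a + i · x. Evaluating each term at x = 1:
  Term 0 contributes -3 + 0 · 1 = -3
  Term 1 contributes -3 + 1 · 1 = -2
  Term 2 contributes 10 + 2 · 1 = 12
  Term 3 contributes -2 + 3 · 1 = 1
p(1) = ⊕ of these = min[-3, -2, 12, 1] = -3.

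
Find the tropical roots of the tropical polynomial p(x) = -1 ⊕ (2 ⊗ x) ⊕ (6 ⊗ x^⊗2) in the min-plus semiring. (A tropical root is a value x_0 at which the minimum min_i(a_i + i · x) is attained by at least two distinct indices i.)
Roots: {-4, -3}

Each tropical root is a break point of the lower envelope of the lines y = a_i + i · x (there are 3 lines, with slopes 0, 1, ..., 2). Only the lines that attain the minimum somewhere contribute to roots; other lines are dominated. Here the surviving (envelope) indices are i = 2, i = 1, i = 0.
Intersections between consecutive envelope lines give the roots: for adjacent envelope indices i < j the intersection is x = (a_i − a_j) / (j − i). Reading off the sorted break points: {-4, -3}.
Verification: at each break x_0, at least two indices attain the minimum of min_i(a_i + i · x_0).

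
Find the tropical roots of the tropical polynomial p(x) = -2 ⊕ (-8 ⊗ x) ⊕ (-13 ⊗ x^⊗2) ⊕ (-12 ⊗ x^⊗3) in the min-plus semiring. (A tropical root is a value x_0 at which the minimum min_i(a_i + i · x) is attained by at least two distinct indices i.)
Roots: {-1, 5, 6}

Each tropical root is a break point of the lower envelope of the lines y = a_i + i · x (there are 4 lines, with slopes 0, 1, ..., 3). Only the lines that attain the minimum somewhere contribute to roots; other lines are dominated. Here the surviving (envelope) indices are i = 3, i = 2, i = 1, i = 0.
Intersections between consecutive envelope lines give the roots: for adjacent envelope indices i < j the intersection is x = (a_i − a_j) / (j − i). Reading off the sorted break points: {-1, 5, 6}.
Verification: at each break x_0, at least two indices attain the minimum of min_i(a_i + i · x_0).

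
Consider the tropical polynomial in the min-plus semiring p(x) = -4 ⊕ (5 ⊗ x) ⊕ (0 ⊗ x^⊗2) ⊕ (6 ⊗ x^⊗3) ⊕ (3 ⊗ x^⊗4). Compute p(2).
p(2) = -4

A tropical monomial a ⊗ x^⊗i evaluates to a + i · x. Evaluating each term at x = 2:
  Term 0 contributes -4 + 0 · 2 = -4
  Term 1 contributes 5 + 1 · 2 = 7
  Term 2 contributes 0 + 2 · 2 = 4
  Term 3 contributes 6 + 3 · 2 = 12
  Term 4 contributes 3 + 4 · 2 = 11
p(2) = ⊕ of these = min[-4, 7, 4, 12, 11] = -4.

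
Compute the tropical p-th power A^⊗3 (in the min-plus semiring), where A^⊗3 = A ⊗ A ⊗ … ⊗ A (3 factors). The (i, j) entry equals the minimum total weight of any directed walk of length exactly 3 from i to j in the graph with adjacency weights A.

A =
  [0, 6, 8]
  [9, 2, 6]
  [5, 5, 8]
A^⊗3 =
  [0, 6, 8]
  [9, 6, 10]
  [5, 9, 13]

Each entry (A^⊗3)_ij equals the minimum over all length-3 walks i = v_0 → v_1 → … → v_3 = j of Σ_t A[v_t][v_{t+1}]. For example, for (i, j) = (0, 2) we minimise over 9 possible intermediate vertex sequences; the minimum is 8, attained along the walk 0 → 0 → 0 → 2.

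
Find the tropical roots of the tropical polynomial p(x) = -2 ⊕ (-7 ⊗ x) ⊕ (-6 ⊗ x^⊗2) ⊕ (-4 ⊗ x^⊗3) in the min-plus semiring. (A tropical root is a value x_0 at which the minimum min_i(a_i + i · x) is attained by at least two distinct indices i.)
Roots: {-2, -1, 5}

Each tropical root is a break point of the lower envelope of the lines y = a_i + i · x (there are 4 lines, with slopes 0, 1, ..., 3). Only the lines that attain the minimum somewhere contribute to roots; other lines are dominated. Here the surviving (envelope) indices are i = 3, i = 2, i = 1, i = 0.
Intersections between consecutive envelope lines give the roots: for adjacent envelope indices i < j the intersection is x = (a_i − a_j) / (j − i). Reading off the sorted break points: {-2, -1, 5}.
Verification: at each break x_0, at least two indices attain the minimum of min_i(a_i + i · x_0).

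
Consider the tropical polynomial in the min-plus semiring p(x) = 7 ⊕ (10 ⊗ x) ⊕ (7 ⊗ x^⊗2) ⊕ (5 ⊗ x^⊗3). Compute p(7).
p(7) = 7

A tropical monomial a ⊗ x^⊗i evaluates to a + i · x. Evaluating each term at x = 7:
  Term 0 contributes 7 + 0 · 7 = 7
  Term 1 contributes 10 + 1 · 7 = 17
  Term 2 contributes 7 + 2 · 7 = 21
  Term 3 contributes 5 + 3 · 7 = 26
p(7) = ⊕ of these = min[7, 17, 21, 26] = 7.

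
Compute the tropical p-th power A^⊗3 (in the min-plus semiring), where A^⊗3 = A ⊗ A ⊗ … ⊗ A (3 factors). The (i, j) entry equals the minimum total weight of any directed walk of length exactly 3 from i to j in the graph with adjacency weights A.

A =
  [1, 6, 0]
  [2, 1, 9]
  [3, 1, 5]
A^⊗3 =
  [3, 2, 2]
  [4, 3, 3]
  [4, 3, 3]

Each entry (A^⊗3)_ij equals the minimum over all length-3 walks i = v_0 → v_1 → … → v_3 = j of Σ_t A[v_t][v_{t+1}]. For example, for (i, j) = (0, 2) we minimise over 9 possible intermediate vertex sequences; the minimum is 2, attained along the walk 0 → 0 → 0 → 2.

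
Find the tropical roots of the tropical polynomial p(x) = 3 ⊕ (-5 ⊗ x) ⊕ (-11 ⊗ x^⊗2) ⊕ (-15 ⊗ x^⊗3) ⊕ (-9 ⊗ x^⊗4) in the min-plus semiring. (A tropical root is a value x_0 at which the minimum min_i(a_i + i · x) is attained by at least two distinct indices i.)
Roots: {-6, 4, 6, 8}

Each tropical root is a break point of the lower envelope of the lines y = a_i + i · x (there are 5 lines, with slopes 0, 1, ..., 4). Only the lines that attain the minimum somewhere contribute to roots; other lines are dominated. Here the surviving (envelope) indices are i = 4, i = 3, i = 2, i = 1, i = 0.
Intersections between consecutive envelope lines give the roots: for adjacent envelope indices i < j the intersection is x = (a_i − a_j) / (j − i). Reading off the sorted break points: {-6, 4, 6, 8}.
Verification: at each break x_0, at least two indices attain the minimum of min_i(a_i + i · x_0).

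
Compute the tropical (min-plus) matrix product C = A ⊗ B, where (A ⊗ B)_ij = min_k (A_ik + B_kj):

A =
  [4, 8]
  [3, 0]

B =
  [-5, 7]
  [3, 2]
A ⊗ B =
  [-1, 10]
  [-2, 2]

Apply the min-plus product entry-by-entry:
  C[0][0] = min over k of (A[0][0] + B[0][0] = 4 + -5 = -1, A[0][1] + B[1][0] = 8 + 3 = 11) = -1 (attained at k = 0)
  C[0][1] = min over k of (A[0][0] + B[0][1] = 4 + 7 = 11, A[0][1] + B[1][1] = 8 + 2 = 10) = 10 (attained at k = 1)
  C[1][0] = min over k of (A[1][0] + B[0][0] = 3 + -5 = -2, A[1][1] + B[1][0] = 0 + 3 = 3) = -2 (attained at k = 0)
  C[1][1] = min over k of (A[1][0] + B[0][1] = 3 + 7 = 10, A[1][1] + B[1][1] = 0 + 2 = 2) = 2 (attained at k = 1)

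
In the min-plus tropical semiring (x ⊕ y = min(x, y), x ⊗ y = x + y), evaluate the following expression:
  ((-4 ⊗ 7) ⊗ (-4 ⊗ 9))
((-4 ⊗ 7) ⊗ (-4 ⊗ 9)) = 8

Expand innermost to outermost. Recall ⊕ takes the minimum of its arguments and ⊗ takes their sum. Working out the expression ((-4 ⊗ 7) ⊗ (-4 ⊗ 9)) gives 8.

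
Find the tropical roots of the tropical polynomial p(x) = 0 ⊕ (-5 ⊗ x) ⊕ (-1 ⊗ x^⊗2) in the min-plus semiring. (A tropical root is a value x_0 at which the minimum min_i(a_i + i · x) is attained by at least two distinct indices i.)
Roots: {-4, 5}

Each tropical root is a break point of the lower envelope of the lines y = a_i + i · x (there are 3 lines, with slopes 0, 1, ..., 2). Only the lines that attain the minimum somewhere contribute to roots; other lines are dominated. Here the surviving (envelope) indices are i = 2, i = 1, i = 0.
Intersections between consecutive envelope lines give the roots: for adjacent envelope indices i < j the intersection is x = (a_i − a_j) / (j − i). Reading off the sorted break points: {-4, 5}.
Verification: at each break x_0, at least two indices attain the minimum of min_i(a_i + i · x_0).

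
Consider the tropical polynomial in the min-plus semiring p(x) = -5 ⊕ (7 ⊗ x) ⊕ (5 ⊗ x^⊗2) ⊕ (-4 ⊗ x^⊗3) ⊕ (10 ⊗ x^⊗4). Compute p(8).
p(8) = -5

A tropical monomial a ⊗ x^⊗i evaluates to a + i · x. Evaluating each term at x = 8:
  Term 0 contributes -5 + 0 · 8 = -5
  Term 1 contributes 7 + 1 · 8 = 15
  Term 2 contributes 5 + 2 · 8 = 21
  Term 3 contributes -4 + 3 · 8 = 20
  Term 4 contributes 10 + 4 · 8 = 42
p(8) = ⊕ of these = min[-5, 15, 21, 20, 42] = -5.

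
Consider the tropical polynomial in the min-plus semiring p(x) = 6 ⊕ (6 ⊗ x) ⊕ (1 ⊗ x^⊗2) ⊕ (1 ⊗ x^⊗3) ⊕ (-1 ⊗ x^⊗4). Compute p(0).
p(0) = -1

A tropical monomial a ⊗ x^⊗i evaluates to a + i · x. Evaluating each term at x = 0:
  Term 0 contributes 6 + 0 · 0 = 6
  Term 1 contributes 6 + 1 · 0 = 6
  Term 2 contributes 1 + 2 · 0 = 1
  Term 3 contributes 1 + 3 · 0 = 1
  Term 4 contributes -1 + 4 · 0 = -1
p(0) = ⊕ of these = min[6, 6, 1, 1, -1] = -1.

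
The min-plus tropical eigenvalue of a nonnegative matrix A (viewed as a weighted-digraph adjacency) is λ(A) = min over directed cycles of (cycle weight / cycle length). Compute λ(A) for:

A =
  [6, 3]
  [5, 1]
λ(A) = 1

Enumerate directed cycles and compute their means (weight / length). Sample:
  cycle 0 → 0: weight = 6, length = 1, mean = 6/1 ≈ 6.000
  cycle 1 → 1: weight = 1, length = 1, mean = 1/1 ≈ 1.000
  cycle 0 → 1 → 0: weight = 8, length = 2, mean = 8/2 ≈ 4.000
  cycle 1 → 0 → 1: weight = 8, length = 2, mean = 8/2 ≈ 4.000
Minimum mean = 1.000, attained e.g. along the cycle 1 → 1 with weight 1 and length 1. So λ(A) = 1/1 = 1.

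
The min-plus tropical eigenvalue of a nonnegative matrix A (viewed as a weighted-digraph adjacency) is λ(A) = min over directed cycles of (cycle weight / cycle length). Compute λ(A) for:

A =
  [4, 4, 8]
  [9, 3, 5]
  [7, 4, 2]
λ(A) = 2

Enumerate directed cycles and compute their means (weight / length). Sample:
  cycle 0 → 0: weight = 4, length = 1, mean = 4/1 ≈ 4.000
  cycle 1 → 1: weight = 3, length = 1, mean = 3/1 ≈ 3.000
  cycle 2 → 2: weight = 2, length = 1, mean = 2/1 ≈ 2.000
  cycle 0 → 1 → 0: weight = 13, length = 2, mean = 13/2 ≈ 6.500
  cycle 0 → 2 → 0: weight = 15, length = 2, mean = 15/2 ≈ 7.500
  cycle 1 → 0 → 1: weight = 13, length = 2, mean = 13/2 ≈ 6.500
Minimum mean = 2.000, attained e.g. along the cycle 2 → 2 with weight 2 and length 1. So λ(A) = 2/1 = 2.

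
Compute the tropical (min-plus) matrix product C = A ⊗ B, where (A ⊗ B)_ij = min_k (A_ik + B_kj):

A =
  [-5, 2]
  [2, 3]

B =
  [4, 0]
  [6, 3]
A ⊗ B =
  [-1, -5]
  [6, 2]

Apply the min-plus product entry-by-entry:
  C[0][0] = min over k of (A[0][0] + B[0][0] = -5 + 4 = -1, A[0][1] + B[1][0] = 2 + 6 = 8) = -1 (attained at k = 0)
  C[0][1] = min over k of (A[0][0] + B[0][1] = -5 + 0 = -5, A[0][1] + B[1][1] = 2 + 3 = 5) = -5 (attained at k = 0)
  C[1][0] = min over k of (A[1][0] + B[0][0] = 2 + 4 = 6, A[1][1] + B[1][0] = 3 + 6 = 9) = 6 (attained at k = 0)
  C[1][1] = min over k of (A[1][0] + B[0][1] = 2 + 0 = 2, A[1][1] + B[1][1] = 3 + 3 = 6) = 2 (attained at k = 0)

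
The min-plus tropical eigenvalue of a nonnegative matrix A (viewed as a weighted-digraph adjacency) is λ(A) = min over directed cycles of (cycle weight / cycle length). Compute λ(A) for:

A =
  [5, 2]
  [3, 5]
λ(A) = 5/2

Enumerate directed cycles and compute their means (weight / length). Sample:
  cycle 0 → 0: weight = 5, length = 1, mean = 5/1 ≈ 5.000
  cycle 1 → 1: weight = 5, length = 1, mean = 5/1 ≈ 5.000
  cycle 0 → 1 → 0: weight = 5, length = 2, mean = 5/2 ≈ 2.500
  cycle 1 → 0 → 1: weight = 5, length = 2, mean = 5/2 ≈ 2.500
Minimum mean = 2.500, attained e.g. along the cycle 0 → 1 → 0 with weight 5 and length 2. So λ(A) = 5/2 = 5/2.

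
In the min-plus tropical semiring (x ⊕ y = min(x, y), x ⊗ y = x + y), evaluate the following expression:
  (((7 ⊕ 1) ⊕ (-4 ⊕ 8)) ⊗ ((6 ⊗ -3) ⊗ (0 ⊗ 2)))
(((7 ⊕ 1) ⊕ (-4 ⊕ 8)) ⊗ ((6 ⊗ -3) ⊗ (0 ⊗ 2))) = 1

Expand innermost to outermost. Recall ⊕ takes the minimum of its arguments and ⊗ takes their sum. Working out the expression (((7 ⊕ 1) ⊕ (-4 ⊕ 8)) ⊗ ((6 ⊗ -3) ⊗ (0 ⊗ 2))) gives 1.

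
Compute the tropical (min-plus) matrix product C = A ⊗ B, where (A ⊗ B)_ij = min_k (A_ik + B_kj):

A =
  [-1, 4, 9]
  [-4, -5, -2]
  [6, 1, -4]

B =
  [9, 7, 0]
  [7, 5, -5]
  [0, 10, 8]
A ⊗ B =
  [8, 6, -1]
  [-2, 0, -10]
  [-4, 6, -4]

Apply the min-plus product entry-by-entry:
  C[0][0] = min over k of (A[0][0] + B[0][0] = -1 + 9 = 8, A[0][1] + B[1][0] = 4 + 7 = 11, A[0][2] + B[2][0] = 9 + 0 = 9) = 8 (attained at k = 0)
  C[0][1] = min over k of (A[0][0] + B[0][1] = -1 + 7 = 6, A[0][1] + B[1][1] = 4 + 5 = 9, A[0][2] + B[2][1] = 9 + 10 = 19) = 6 (attained at k = 0)
  C[0][2] = min over k of (A[0][0] + B[0][2] = -1 + 0 = -1, A[0][1] + B[1][2] = 4 + -5 = -1, A[0][2] + B[2][2] = 9 + 8 = 17) = -1 (attained at k = 0)
  C[1][0] = min over k of (A[1][0] + B[0][0] = -4 + 9 = 5, A[1][1] + B[1][0] = -5 + 7 = 2, A[1][2] + B[2][0] = -2 + 0 = -2) = -2 (attained at k = 2)
  C[1][1] = min over k of (A[1][0] + B[0][1] = -4 + 7 = 3, A[1][1] + B[1][1] = -5 + 5 = 0, A[1][2] + B[2][1] = -2 + 10 = 8) = 0 (attained at k = 1)
  C[1][2] = min over k of (A[1][0] + B[0][2] = -4 + 0 = -4, A[1][1] + B[1][2] = -5 + -5 = -10, A[1][2] + B[2][2] = -2 + 8 = 6) = -10 (attained at k = 1)
  C[2][0] = min over k of (A[2][0] + B[0][0] = 6 + 9 = 15, A[2][1] + B[1][0] = 1 + 7 = 8, A[2][2] + B[2][0] = -4 + 0 = -4) = -4 (attained at k = 2)
  C[2][1] = min over k of (A[2][0] + B[0][1] = 6 + 7 = 13, A[2][1] + B[1][1] = 1 + 5 = 6, A[2][2] + B[2][1] = -4 + 10 = 6) = 6 (attained at k = 1)
  C[2][2] = min over k of (A[2][0] + B[0][2] = 6 + 0 = 6, A[2][1] + B[1][2] = 1 + -5 = -4, A[2][2] + B[2][2] = -4 + 8 = 4) = -4 (attained at k = 1)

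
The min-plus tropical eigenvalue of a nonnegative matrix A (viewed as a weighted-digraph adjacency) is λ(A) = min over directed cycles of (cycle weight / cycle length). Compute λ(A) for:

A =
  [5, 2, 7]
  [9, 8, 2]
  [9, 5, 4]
λ(A) = 7/2

Enumerate directed cycles and compute their means (weight / length). Sample:
  cycle 0 → 0: weight = 5, length = 1, mean = 5/1 ≈ 5.000
  cycle 1 → 1: weight = 8, length = 1, mean = 8/1 ≈ 8.000
  cycle 2 → 2: weight = 4, length = 1, mean = 4/1 ≈ 4.000
  cycle 0 → 1 → 0: weight = 11, length = 2, mean = 11/2 ≈ 5.500
  cycle 0 → 2 → 0: weight = 16, length = 2, mean = 16/2 ≈ 8.000
  cycle 1 → 0 → 1: weight = 11, length = 2, mean = 11/2 ≈ 5.500
Minimum mean = 3.500, attained e.g. along the cycle 1 → 2 → 1 with weight 7 and length 2. So λ(A) = 7/2 = 7/2.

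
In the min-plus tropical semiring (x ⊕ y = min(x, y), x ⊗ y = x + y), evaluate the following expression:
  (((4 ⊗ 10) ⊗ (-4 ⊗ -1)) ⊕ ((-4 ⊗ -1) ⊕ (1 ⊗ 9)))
(((4 ⊗ 10) ⊗ (-4 ⊗ -1)) ⊕ ((-4 ⊗ -1) ⊕ (1 ⊗ 9))) = -5

Expand innermost to outermost. Recall ⊕ takes the minimum of its arguments and ⊗ takes their sum. Working out the expression (((4 ⊗ 10) ⊗ (-4 ⊗ -1)) ⊕ ((-4 ⊗ -1) ⊕ (1 ⊗ 9))) gives -5.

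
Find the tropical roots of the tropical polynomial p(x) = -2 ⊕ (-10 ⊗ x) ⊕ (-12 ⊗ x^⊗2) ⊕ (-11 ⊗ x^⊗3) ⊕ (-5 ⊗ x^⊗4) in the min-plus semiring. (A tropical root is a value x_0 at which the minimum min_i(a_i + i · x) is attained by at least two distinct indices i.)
Roots: {-6, -1, 2, 8}

Each tropical root is a break point of the lower envelope of the lines y = a_i + i · x (there are 5 lines, with slopes 0, 1, ..., 4). Only the lines that attain the minimum somewhere contribute to roots; other lines are dominated. Here the surviving (envelope) indices are i = 4, i = 3, i = 2, i = 1, i = 0.
Intersections between consecutive envelope lines give the roots: for adjacent envelope indices i < j the intersection is x = (a_i − a_j) / (j − i). Reading off the sorted break points: {-6, -1, 2, 8}.
Verification: at each break x_0, at least two indices attain the minimum of min_i(a_i + i · x_0).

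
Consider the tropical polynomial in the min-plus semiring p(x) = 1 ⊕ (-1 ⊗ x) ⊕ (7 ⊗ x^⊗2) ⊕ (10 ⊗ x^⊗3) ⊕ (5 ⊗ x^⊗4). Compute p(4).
p(4) = 1

A tropical monomial a ⊗ x^⊗i evaluates to a + i · x. Evaluating each term at x = 4:
  Term 0 contributes 1 + 0 · 4 = 1
  Term 1 contributes -1 + 1 · 4 = 3
  Term 2 contributes 7 + 2 · 4 = 15
  Term 3 contributes 10 + 3 · 4 = 22
  Term 4 contributes 5 + 4 · 4 = 21
p(4) = ⊕ of these = min[1, 3, 15, 22, 21] = 1.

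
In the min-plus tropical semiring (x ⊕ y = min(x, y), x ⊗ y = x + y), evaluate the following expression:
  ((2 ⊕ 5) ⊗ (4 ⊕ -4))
((2 ⊕ 5) ⊗ (4 ⊕ -4)) = -2

Expand innermost to outermost. Recall ⊕ takes the minimum of its arguments and ⊗ takes their sum. Working out the expression ((2 ⊕ 5) ⊗ (4 ⊕ -4)) gives -2.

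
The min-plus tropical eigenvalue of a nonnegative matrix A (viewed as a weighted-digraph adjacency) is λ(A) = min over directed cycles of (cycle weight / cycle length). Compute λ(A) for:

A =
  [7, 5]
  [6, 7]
λ(A) = 11/2

Enumerate directed cycles and compute their means (weight / length). Sample:
  cycle 0 → 0: weight = 7, length = 1, mean = 7/1 ≈ 7.000
  cycle 1 → 1: weight = 7, length = 1, mean = 7/1 ≈ 7.000
  cycle 0 → 1 → 0: weight = 11, length = 2, mean = 11/2 ≈ 5.500
  cycle 1 → 0 → 1: weight = 11, length = 2, mean = 11/2 ≈ 5.500
Minimum mean = 5.500, attained e.g. along the cycle 0 → 1 → 0 with weight 11 and length 2. So λ(A) = 11/2 = 11/2.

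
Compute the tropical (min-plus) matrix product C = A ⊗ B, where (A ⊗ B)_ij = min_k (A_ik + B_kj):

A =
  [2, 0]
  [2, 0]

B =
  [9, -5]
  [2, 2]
A ⊗ B =
  [2, -3]
  [2, -3]

Apply the min-plus product entry-by-entry:
  C[0][0] = min over k of (A[0][0] + B[0][0] = 2 + 9 = 11, A[0][1] + B[1][0] = 0 + 2 = 2) = 2 (attained at k = 1)
  C[0][1] = min over k of (A[0][0] + B[0][1] = 2 + -5 = -3, A[0][1] + B[1][1] = 0 + 2 = 2) = -3 (attained at k = 0)
  C[1][0] = min over k of (A[1][0] + B[0][0] = 2 + 9 = 11, A[1][1] + B[1][0] = 0 + 2 = 2) = 2 (attained at k = 1)
  C[1][1] = min over k of (A[1][0] + B[0][1] = 2 + -5 = -3, A[1][1] + B[1][1] = 0 + 2 = 2) = -3 (attained at k = 0)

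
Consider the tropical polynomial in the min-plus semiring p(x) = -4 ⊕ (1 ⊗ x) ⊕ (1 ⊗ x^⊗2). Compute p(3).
p(3) = -4

A tropical monomial a ⊗ x^⊗i evaluates to a + i · x. Evaluating each term at x = 3:
  Term 0 contributes -4 + 0 · 3 = -4
  Term 1 contributes 1 + 1 · 3 = 4
  Term 2 contributes 1 + 2 · 3 = 7
p(3) = ⊕ of these = min[-4, 4, 7] = -4.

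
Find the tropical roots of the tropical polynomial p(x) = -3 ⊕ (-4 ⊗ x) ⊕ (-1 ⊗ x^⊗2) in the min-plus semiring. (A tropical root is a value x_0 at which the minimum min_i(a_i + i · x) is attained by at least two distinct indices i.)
Roots: {-3, 1}

Each tropical root is a break point of the lower envelope of the lines y = a_i + i · x (there are 3 lines, with slopes 0, 1, ..., 2). Only the lines that attain the minimum somewhere contribute to roots; other lines are dominated. Here the surviving (envelope) indices are i = 2, i = 1, i = 0.
Intersections between consecutive envelope lines give the roots: for adjacent envelope indices i < j the intersection is x = (a_i − a_j) / (j − i). Reading off the sorted break points: {-3, 1}.
Verification: at each break x_0, at least two indices attain the minimum of min_i(a_i + i · x_0).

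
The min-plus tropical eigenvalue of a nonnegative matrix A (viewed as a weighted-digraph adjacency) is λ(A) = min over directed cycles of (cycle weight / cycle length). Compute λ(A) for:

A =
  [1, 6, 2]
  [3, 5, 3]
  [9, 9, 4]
λ(A) = 1

Enumerate directed cycles and compute their means (weight / length). Sample:
  cycle 0 → 0: weight = 1, length = 1, mean = 1/1 ≈ 1.000
  cycle 1 → 1: weight = 5, length = 1, mean = 5/1 ≈ 5.000
  cycle 2 → 2: weight = 4, length = 1, mean = 4/1 ≈ 4.000
  cycle 0 → 1 → 0: weight = 9, length = 2, mean = 9/2 ≈ 4.500
  cycle 0 → 2 → 0: weight = 11, length = 2, mean = 11/2 ≈ 5.500
  cycle 1 → 0 → 1: weight = 9, length = 2, mean = 9/2 ≈ 4.500
Minimum mean = 1.000, attained e.g. along the cycle 0 → 0 with weight 1 and length 1. So λ(A) = 1/1 = 1.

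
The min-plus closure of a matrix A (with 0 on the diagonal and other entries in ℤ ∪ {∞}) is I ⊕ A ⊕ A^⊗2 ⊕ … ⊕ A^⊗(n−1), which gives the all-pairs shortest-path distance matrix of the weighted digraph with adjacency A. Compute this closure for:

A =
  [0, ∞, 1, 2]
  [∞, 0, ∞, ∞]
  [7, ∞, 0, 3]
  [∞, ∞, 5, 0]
Closure =
  [0, ∞, 1, 2]
  [∞, 0, ∞, ∞]
  [7, ∞, 0, 3]
  [12, ∞, 5, 0]

This is the Floyd-Warshall all-pairs shortest-path computation. For each intermediate vertex k = 0, 1, …, 3, update dist[i][j] ← min(dist[i][j], dist[i][k] + dist[k][j]). The final matrix gives, for each (i, j), the minimum total weight of any directed path from i to j (possibly empty when i = j).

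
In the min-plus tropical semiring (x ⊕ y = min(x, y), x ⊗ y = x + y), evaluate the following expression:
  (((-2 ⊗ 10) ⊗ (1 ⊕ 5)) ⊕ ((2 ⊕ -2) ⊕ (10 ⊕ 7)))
(((-2 ⊗ 10) ⊗ (1 ⊕ 5)) ⊕ ((2 ⊕ -2) ⊕ (10 ⊕ 7))) = -2

Expand innermost to outermost. Recall ⊕ takes the minimum of its arguments and ⊗ takes their sum. Working out the expression (((-2 ⊗ 10) ⊗ (1 ⊕ 5)) ⊕ ((2 ⊕ -2) ⊕ (10 ⊕ 7))) gives -2.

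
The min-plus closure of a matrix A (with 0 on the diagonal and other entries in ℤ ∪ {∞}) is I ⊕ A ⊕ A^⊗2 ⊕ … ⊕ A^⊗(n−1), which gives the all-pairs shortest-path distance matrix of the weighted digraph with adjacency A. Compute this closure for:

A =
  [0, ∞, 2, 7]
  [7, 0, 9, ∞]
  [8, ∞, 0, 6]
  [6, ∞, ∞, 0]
Closure =
  [0, ∞, 2, 7]
  [7, 0, 9, 14]
  [8, ∞, 0, 6]
  [6, ∞, 8, 0]

This is the Floyd-Warshall all-pairs shortest-path computation. For each intermediate vertex k = 0, 1, …, 3, update dist[i][j] ← min(dist[i][j], dist[i][k] + dist[k][j]). The final matrix gives, for each (i, j), the minimum total weight of any directed path from i to j (possibly empty when i = j).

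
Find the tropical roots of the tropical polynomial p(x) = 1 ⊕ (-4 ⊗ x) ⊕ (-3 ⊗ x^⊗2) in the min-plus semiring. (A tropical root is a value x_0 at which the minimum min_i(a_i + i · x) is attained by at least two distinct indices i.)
Roots: {-1, 5}

Each tropical root is a break point of the lower envelope of the lines y = a_i + i · x (there are 3 lines, with slopes 0, 1, ..., 2). Only the lines that attain the minimum somewhere contribute to roots; other lines are dominated. Here the surviving (envelope) indices are i = 2, i = 1, i = 0.
Intersections between consecutive envelope lines give the roots: for adjacent envelope indices i < j the intersection is x = (a_i − a_j) / (j − i). Reading off the sorted break points: {-1, 5}.
Verification: at each break x_0, at least two indices attain the minimum of min_i(a_i + i · x_0).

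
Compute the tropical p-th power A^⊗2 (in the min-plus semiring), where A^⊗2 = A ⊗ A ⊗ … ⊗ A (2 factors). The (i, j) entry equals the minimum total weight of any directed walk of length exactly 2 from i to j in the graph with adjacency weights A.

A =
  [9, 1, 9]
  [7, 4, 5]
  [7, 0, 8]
A^⊗2 =
  [8, 5, 6]
  [11, 5, 9]
  [7, 4, 5]

Each entry (A^⊗2)_ij equals the minimum over all length-2 walks i = v_0 → v_1 → … → v_2 = j of Σ_t A[v_t][v_{t+1}]. For example, for (i, j) = (0, 2) we minimise over 3 possible intermediate vertex sequences; the minimum is 6, attained along the walk 0 → 1 → 2.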